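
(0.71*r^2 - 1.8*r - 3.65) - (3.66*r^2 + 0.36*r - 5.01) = -2.95*r^2 - 2.16*r + 1.36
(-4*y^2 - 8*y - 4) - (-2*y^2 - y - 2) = -2*y^2 - 7*y - 2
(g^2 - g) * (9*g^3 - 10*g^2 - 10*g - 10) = 9*g^5 - 19*g^4 + 10*g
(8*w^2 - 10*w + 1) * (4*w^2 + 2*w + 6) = 32*w^4 - 24*w^3 + 32*w^2 - 58*w + 6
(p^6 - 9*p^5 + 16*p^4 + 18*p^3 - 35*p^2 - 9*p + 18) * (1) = p^6 - 9*p^5 + 16*p^4 + 18*p^3 - 35*p^2 - 9*p + 18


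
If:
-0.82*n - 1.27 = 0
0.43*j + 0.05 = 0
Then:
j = -0.12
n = -1.55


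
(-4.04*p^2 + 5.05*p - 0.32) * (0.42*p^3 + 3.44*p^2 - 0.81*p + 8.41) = -1.6968*p^5 - 11.7766*p^4 + 20.51*p^3 - 39.1677*p^2 + 42.7297*p - 2.6912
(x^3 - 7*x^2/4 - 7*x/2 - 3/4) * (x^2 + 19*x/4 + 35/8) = x^5 + 3*x^4 - 119*x^3/16 - 801*x^2/32 - 151*x/8 - 105/32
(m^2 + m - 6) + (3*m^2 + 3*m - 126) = 4*m^2 + 4*m - 132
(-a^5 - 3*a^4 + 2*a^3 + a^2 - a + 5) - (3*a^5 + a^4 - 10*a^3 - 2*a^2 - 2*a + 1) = -4*a^5 - 4*a^4 + 12*a^3 + 3*a^2 + a + 4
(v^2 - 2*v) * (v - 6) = v^3 - 8*v^2 + 12*v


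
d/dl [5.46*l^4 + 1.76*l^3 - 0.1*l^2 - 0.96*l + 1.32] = 21.84*l^3 + 5.28*l^2 - 0.2*l - 0.96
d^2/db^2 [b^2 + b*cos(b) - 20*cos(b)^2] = -b*cos(b) - 80*sin(b)^2 - 2*sin(b) + 42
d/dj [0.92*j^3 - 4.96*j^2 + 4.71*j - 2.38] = 2.76*j^2 - 9.92*j + 4.71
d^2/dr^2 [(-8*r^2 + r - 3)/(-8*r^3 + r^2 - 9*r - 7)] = 2*(512*r^6 - 192*r^5 - 552*r^4 - 3185*r^3 + 1161*r^2 - 606*r + 719)/(512*r^9 - 192*r^8 + 1752*r^7 + 911*r^6 + 1635*r^5 + 2802*r^4 + 1527*r^3 + 1554*r^2 + 1323*r + 343)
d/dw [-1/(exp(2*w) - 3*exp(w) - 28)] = (2*exp(w) - 3)*exp(w)/(-exp(2*w) + 3*exp(w) + 28)^2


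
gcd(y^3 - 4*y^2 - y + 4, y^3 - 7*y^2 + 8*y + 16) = y^2 - 3*y - 4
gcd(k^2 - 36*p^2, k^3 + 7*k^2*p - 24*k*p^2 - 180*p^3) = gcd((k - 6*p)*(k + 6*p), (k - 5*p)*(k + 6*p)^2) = k + 6*p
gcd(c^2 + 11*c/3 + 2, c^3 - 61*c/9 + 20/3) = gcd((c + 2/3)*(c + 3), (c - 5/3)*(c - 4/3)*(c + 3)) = c + 3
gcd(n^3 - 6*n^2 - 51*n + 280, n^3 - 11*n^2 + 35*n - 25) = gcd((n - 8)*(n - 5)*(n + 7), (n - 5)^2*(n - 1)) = n - 5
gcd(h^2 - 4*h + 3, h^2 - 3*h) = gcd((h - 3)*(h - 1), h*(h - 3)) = h - 3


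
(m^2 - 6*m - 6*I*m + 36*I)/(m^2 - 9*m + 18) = (m - 6*I)/(m - 3)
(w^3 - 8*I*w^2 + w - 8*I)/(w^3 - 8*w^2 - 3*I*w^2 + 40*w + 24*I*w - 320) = (w^2 + 1)/(w^2 + w*(-8 + 5*I) - 40*I)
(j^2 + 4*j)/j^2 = (j + 4)/j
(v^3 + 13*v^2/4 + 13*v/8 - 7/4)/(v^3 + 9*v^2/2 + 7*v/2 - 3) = (v + 7/4)/(v + 3)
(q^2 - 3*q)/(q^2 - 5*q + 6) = q/(q - 2)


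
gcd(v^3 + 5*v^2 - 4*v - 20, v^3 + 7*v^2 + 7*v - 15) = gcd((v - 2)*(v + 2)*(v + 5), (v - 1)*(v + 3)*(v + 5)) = v + 5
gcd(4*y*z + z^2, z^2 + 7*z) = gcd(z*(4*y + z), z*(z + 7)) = z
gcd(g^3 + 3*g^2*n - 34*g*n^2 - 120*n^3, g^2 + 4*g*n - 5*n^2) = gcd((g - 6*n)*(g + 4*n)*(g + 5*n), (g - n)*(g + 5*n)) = g + 5*n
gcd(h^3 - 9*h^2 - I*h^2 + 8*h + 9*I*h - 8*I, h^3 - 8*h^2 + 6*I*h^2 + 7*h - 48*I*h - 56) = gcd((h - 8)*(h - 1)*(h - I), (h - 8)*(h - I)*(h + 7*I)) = h^2 + h*(-8 - I) + 8*I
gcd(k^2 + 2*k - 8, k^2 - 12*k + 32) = 1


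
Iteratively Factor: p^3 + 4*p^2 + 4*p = (p)*(p^2 + 4*p + 4) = p*(p + 2)*(p + 2)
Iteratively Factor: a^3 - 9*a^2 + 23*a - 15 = (a - 3)*(a^2 - 6*a + 5) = (a - 3)*(a - 1)*(a - 5)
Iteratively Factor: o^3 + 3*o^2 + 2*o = (o + 2)*(o^2 + o) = o*(o + 2)*(o + 1)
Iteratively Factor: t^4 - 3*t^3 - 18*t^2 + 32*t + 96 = (t + 3)*(t^3 - 6*t^2 + 32) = (t + 2)*(t + 3)*(t^2 - 8*t + 16) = (t - 4)*(t + 2)*(t + 3)*(t - 4)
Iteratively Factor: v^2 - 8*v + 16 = (v - 4)*(v - 4)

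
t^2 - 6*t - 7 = (t - 7)*(t + 1)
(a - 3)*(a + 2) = a^2 - a - 6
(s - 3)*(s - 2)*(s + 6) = s^3 + s^2 - 24*s + 36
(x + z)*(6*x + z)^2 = 36*x^3 + 48*x^2*z + 13*x*z^2 + z^3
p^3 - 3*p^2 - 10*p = p*(p - 5)*(p + 2)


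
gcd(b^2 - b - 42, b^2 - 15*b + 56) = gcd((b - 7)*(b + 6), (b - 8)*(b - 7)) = b - 7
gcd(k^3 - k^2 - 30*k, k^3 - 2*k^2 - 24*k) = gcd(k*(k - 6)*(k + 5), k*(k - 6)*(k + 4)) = k^2 - 6*k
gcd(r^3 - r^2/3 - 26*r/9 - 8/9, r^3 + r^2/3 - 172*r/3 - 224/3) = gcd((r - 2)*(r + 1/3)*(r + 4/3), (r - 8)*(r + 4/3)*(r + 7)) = r + 4/3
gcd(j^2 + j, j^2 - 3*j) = j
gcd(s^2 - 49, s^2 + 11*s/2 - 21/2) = s + 7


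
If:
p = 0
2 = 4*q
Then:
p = 0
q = 1/2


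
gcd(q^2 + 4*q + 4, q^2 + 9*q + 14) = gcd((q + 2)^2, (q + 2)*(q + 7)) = q + 2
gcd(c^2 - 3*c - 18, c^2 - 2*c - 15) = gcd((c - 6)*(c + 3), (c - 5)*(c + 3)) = c + 3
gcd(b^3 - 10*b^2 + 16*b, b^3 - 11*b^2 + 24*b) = b^2 - 8*b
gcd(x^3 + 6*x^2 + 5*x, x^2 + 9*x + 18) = 1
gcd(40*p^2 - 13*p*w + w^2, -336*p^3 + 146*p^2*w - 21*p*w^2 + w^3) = 8*p - w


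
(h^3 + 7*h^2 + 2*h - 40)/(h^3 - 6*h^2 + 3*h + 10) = (h^2 + 9*h + 20)/(h^2 - 4*h - 5)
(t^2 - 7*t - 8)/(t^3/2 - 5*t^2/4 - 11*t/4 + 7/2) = 4*(t^2 - 7*t - 8)/(2*t^3 - 5*t^2 - 11*t + 14)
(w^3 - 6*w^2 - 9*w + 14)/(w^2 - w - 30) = (-w^3 + 6*w^2 + 9*w - 14)/(-w^2 + w + 30)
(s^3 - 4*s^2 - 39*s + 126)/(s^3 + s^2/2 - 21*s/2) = 2*(s^2 - s - 42)/(s*(2*s + 7))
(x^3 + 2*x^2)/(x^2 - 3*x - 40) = x^2*(x + 2)/(x^2 - 3*x - 40)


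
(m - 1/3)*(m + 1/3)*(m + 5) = m^3 + 5*m^2 - m/9 - 5/9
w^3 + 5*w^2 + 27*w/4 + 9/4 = (w + 1/2)*(w + 3/2)*(w + 3)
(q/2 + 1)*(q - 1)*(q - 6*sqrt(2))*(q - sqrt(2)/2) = q^4/2 - 13*sqrt(2)*q^3/4 + q^3/2 - 13*sqrt(2)*q^2/4 + 2*q^2 + 3*q + 13*sqrt(2)*q/2 - 6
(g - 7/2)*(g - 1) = g^2 - 9*g/2 + 7/2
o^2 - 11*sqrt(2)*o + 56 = (o - 7*sqrt(2))*(o - 4*sqrt(2))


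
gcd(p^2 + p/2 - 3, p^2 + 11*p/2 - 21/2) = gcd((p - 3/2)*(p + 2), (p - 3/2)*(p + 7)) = p - 3/2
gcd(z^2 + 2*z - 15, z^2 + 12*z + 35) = z + 5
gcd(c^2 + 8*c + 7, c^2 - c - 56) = c + 7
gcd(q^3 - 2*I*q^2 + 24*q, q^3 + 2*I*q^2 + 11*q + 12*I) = q + 4*I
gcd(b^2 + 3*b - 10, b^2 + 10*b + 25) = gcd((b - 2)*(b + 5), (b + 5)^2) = b + 5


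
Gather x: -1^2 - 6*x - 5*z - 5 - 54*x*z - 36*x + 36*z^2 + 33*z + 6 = x*(-54*z - 42) + 36*z^2 + 28*z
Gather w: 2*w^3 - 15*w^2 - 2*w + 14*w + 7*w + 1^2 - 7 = 2*w^3 - 15*w^2 + 19*w - 6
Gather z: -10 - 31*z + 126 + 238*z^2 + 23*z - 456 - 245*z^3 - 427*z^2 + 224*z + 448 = -245*z^3 - 189*z^2 + 216*z + 108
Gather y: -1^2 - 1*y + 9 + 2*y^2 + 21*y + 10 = 2*y^2 + 20*y + 18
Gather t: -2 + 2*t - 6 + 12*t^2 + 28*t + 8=12*t^2 + 30*t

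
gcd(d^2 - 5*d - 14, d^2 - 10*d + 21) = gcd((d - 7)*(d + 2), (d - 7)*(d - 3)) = d - 7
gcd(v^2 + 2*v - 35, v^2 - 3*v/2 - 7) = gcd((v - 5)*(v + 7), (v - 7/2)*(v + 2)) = 1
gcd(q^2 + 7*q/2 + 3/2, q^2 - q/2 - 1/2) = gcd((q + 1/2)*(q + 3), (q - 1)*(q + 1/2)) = q + 1/2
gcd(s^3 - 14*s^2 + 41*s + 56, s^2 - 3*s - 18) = 1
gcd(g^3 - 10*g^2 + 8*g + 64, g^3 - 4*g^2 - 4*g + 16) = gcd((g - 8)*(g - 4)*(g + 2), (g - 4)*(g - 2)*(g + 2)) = g^2 - 2*g - 8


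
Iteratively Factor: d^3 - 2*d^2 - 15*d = (d - 5)*(d^2 + 3*d) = (d - 5)*(d + 3)*(d)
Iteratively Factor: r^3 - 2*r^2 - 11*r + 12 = (r - 1)*(r^2 - r - 12) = (r - 4)*(r - 1)*(r + 3)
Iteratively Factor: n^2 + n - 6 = (n - 2)*(n + 3)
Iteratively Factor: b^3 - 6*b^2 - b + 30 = (b + 2)*(b^2 - 8*b + 15) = (b - 5)*(b + 2)*(b - 3)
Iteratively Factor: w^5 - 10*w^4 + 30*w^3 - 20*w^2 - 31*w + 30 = (w + 1)*(w^4 - 11*w^3 + 41*w^2 - 61*w + 30) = (w - 2)*(w + 1)*(w^3 - 9*w^2 + 23*w - 15) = (w - 2)*(w - 1)*(w + 1)*(w^2 - 8*w + 15) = (w - 5)*(w - 2)*(w - 1)*(w + 1)*(w - 3)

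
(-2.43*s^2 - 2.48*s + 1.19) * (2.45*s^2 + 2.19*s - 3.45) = -5.9535*s^4 - 11.3977*s^3 + 5.8678*s^2 + 11.1621*s - 4.1055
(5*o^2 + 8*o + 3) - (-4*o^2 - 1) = 9*o^2 + 8*o + 4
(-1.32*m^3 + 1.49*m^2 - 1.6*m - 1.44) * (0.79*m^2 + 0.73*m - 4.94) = -1.0428*m^5 + 0.2135*m^4 + 6.3445*m^3 - 9.6662*m^2 + 6.8528*m + 7.1136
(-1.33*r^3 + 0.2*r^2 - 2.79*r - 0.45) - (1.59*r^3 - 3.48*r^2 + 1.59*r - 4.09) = -2.92*r^3 + 3.68*r^2 - 4.38*r + 3.64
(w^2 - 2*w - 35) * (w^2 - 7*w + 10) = w^4 - 9*w^3 - 11*w^2 + 225*w - 350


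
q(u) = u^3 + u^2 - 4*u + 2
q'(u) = 3*u^2 + 2*u - 4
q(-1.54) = 6.88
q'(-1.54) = 0.03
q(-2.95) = -3.17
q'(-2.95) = 16.21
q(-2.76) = -0.37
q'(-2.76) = 13.33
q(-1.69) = 6.79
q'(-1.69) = 1.19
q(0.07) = 1.73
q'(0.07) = -3.85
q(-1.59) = 6.87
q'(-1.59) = 0.40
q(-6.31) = -184.18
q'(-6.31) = 102.83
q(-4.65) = -58.32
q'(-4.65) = 51.57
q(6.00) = 230.00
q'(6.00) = 116.00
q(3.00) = 26.00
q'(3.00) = 29.00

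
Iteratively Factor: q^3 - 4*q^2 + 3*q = (q)*(q^2 - 4*q + 3) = q*(q - 3)*(q - 1)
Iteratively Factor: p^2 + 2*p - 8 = (p - 2)*(p + 4)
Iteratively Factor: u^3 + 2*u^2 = (u)*(u^2 + 2*u) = u*(u + 2)*(u)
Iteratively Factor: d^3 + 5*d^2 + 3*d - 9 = (d - 1)*(d^2 + 6*d + 9) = (d - 1)*(d + 3)*(d + 3)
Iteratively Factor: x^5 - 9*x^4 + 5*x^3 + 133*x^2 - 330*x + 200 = (x - 5)*(x^4 - 4*x^3 - 15*x^2 + 58*x - 40) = (x - 5)^2*(x^3 + x^2 - 10*x + 8) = (x - 5)^2*(x + 4)*(x^2 - 3*x + 2) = (x - 5)^2*(x - 1)*(x + 4)*(x - 2)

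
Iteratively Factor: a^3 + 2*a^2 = (a + 2)*(a^2) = a*(a + 2)*(a)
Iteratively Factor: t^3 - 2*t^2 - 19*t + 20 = (t - 5)*(t^2 + 3*t - 4) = (t - 5)*(t + 4)*(t - 1)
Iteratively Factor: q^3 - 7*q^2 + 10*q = (q - 2)*(q^2 - 5*q) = q*(q - 2)*(q - 5)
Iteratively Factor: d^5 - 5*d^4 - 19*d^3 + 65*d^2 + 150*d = (d - 5)*(d^4 - 19*d^2 - 30*d) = (d - 5)^2*(d^3 + 5*d^2 + 6*d) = (d - 5)^2*(d + 3)*(d^2 + 2*d) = d*(d - 5)^2*(d + 3)*(d + 2)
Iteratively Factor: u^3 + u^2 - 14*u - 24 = (u + 3)*(u^2 - 2*u - 8) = (u - 4)*(u + 3)*(u + 2)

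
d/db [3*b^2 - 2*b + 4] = 6*b - 2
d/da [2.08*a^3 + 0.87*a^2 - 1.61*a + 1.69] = 6.24*a^2 + 1.74*a - 1.61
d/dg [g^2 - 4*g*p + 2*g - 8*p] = 2*g - 4*p + 2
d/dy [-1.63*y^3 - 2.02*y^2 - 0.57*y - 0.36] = -4.89*y^2 - 4.04*y - 0.57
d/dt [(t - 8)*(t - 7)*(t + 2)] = 3*t^2 - 26*t + 26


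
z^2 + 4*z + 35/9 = (z + 5/3)*(z + 7/3)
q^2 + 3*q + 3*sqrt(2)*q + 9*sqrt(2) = (q + 3)*(q + 3*sqrt(2))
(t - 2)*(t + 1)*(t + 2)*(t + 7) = t^4 + 8*t^3 + 3*t^2 - 32*t - 28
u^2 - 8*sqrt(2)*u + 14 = (u - 7*sqrt(2))*(u - sqrt(2))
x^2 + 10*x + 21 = (x + 3)*(x + 7)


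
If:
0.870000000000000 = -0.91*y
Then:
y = -0.96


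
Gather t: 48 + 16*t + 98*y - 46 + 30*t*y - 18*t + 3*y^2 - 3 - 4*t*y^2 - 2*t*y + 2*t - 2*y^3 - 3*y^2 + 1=t*(-4*y^2 + 28*y) - 2*y^3 + 98*y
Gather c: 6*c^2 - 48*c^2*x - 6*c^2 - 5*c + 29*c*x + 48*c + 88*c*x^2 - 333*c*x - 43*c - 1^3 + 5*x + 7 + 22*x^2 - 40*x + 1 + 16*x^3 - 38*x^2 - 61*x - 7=-48*c^2*x + c*(88*x^2 - 304*x) + 16*x^3 - 16*x^2 - 96*x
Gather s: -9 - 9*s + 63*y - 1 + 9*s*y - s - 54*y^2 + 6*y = s*(9*y - 10) - 54*y^2 + 69*y - 10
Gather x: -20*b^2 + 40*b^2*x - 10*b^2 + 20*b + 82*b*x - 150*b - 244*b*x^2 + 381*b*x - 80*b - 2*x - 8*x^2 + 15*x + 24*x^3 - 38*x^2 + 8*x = -30*b^2 - 210*b + 24*x^3 + x^2*(-244*b - 46) + x*(40*b^2 + 463*b + 21)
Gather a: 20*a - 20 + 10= 20*a - 10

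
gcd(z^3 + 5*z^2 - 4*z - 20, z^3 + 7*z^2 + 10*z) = z^2 + 7*z + 10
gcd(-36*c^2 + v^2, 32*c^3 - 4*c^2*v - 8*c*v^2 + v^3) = 1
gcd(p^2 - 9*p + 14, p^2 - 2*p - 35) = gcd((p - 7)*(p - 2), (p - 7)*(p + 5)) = p - 7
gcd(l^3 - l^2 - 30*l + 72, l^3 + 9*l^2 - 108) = l^2 + 3*l - 18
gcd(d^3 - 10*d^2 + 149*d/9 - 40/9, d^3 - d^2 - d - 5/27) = d - 5/3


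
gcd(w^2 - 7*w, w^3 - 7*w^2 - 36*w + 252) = w - 7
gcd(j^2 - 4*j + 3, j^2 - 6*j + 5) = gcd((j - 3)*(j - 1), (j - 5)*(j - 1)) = j - 1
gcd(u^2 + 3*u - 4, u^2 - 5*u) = 1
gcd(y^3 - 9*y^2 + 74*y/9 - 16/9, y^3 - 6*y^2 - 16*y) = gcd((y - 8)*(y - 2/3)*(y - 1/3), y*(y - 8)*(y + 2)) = y - 8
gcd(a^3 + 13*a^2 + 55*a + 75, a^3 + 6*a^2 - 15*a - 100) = a^2 + 10*a + 25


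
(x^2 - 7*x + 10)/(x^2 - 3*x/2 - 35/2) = 2*(x - 2)/(2*x + 7)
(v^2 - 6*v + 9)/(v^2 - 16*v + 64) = (v^2 - 6*v + 9)/(v^2 - 16*v + 64)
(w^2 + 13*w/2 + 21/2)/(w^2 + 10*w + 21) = (w + 7/2)/(w + 7)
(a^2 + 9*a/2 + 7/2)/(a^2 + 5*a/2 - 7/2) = (a + 1)/(a - 1)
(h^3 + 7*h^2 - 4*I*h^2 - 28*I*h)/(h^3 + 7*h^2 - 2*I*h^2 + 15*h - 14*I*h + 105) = h*(h - 4*I)/(h^2 - 2*I*h + 15)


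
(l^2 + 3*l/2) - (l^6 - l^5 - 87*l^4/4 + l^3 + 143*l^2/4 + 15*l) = -l^6 + l^5 + 87*l^4/4 - l^3 - 139*l^2/4 - 27*l/2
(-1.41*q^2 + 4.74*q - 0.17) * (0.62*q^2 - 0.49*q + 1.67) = -0.8742*q^4 + 3.6297*q^3 - 4.7827*q^2 + 7.9991*q - 0.2839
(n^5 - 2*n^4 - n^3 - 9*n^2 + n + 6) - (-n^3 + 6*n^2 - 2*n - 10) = n^5 - 2*n^4 - 15*n^2 + 3*n + 16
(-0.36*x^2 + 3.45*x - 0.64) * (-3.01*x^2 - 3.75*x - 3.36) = 1.0836*x^4 - 9.0345*x^3 - 9.8015*x^2 - 9.192*x + 2.1504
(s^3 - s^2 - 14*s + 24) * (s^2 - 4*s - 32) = s^5 - 5*s^4 - 42*s^3 + 112*s^2 + 352*s - 768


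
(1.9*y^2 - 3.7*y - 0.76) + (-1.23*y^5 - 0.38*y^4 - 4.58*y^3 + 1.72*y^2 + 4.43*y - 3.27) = -1.23*y^5 - 0.38*y^4 - 4.58*y^3 + 3.62*y^2 + 0.73*y - 4.03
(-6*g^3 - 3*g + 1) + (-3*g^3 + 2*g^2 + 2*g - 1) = -9*g^3 + 2*g^2 - g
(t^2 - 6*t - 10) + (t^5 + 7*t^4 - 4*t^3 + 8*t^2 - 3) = t^5 + 7*t^4 - 4*t^3 + 9*t^2 - 6*t - 13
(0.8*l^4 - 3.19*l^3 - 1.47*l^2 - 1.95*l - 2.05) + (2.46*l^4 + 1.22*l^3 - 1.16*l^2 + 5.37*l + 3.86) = 3.26*l^4 - 1.97*l^3 - 2.63*l^2 + 3.42*l + 1.81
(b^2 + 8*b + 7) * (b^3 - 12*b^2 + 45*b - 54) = b^5 - 4*b^4 - 44*b^3 + 222*b^2 - 117*b - 378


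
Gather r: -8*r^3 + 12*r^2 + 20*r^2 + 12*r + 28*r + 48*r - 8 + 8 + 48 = -8*r^3 + 32*r^2 + 88*r + 48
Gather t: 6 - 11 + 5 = 0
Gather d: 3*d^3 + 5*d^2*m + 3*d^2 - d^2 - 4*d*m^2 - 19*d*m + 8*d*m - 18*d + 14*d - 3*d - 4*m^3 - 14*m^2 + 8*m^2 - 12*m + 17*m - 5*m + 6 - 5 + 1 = 3*d^3 + d^2*(5*m + 2) + d*(-4*m^2 - 11*m - 7) - 4*m^3 - 6*m^2 + 2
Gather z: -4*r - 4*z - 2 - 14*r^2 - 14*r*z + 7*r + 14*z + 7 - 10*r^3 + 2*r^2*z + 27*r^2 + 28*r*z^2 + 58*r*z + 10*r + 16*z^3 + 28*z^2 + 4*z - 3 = -10*r^3 + 13*r^2 + 13*r + 16*z^3 + z^2*(28*r + 28) + z*(2*r^2 + 44*r + 14) + 2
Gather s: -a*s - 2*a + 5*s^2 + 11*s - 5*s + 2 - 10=-2*a + 5*s^2 + s*(6 - a) - 8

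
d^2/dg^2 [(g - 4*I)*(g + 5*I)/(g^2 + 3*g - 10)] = 2*(g^3*(-3 + I) + 90*g^2 + 30*g*(6 + I) + 480 + 30*I)/(g^6 + 9*g^5 - 3*g^4 - 153*g^3 + 30*g^2 + 900*g - 1000)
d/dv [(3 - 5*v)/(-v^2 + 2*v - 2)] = (-5*v^2 + 6*v + 4)/(v^4 - 4*v^3 + 8*v^2 - 8*v + 4)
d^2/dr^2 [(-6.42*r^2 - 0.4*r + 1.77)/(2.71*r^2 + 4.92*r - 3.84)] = (165.323008*r^3 - 322.860186*r^2 + 116.623224*r - 81.918432)/(19.902511*r^6 + 108.398916*r^5 + 112.194*r^4 - 188.10144*r^3 - 158.976*r^2 + 217.645056*r - 56.623104)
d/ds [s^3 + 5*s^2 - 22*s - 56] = 3*s^2 + 10*s - 22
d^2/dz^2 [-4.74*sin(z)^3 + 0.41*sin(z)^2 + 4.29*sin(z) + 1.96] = -0.734999999999999*sin(z) - 10.665*sin(3*z) + 0.82*cos(2*z)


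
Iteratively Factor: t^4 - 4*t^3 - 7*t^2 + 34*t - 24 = (t + 3)*(t^3 - 7*t^2 + 14*t - 8) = (t - 2)*(t + 3)*(t^2 - 5*t + 4) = (t - 2)*(t - 1)*(t + 3)*(t - 4)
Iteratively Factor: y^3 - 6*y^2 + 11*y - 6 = (y - 2)*(y^2 - 4*y + 3) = (y - 2)*(y - 1)*(y - 3)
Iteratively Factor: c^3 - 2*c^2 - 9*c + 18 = (c - 3)*(c^2 + c - 6) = (c - 3)*(c + 3)*(c - 2)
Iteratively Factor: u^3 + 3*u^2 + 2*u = (u + 1)*(u^2 + 2*u) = u*(u + 1)*(u + 2)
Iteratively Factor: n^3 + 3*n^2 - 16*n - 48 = (n + 3)*(n^2 - 16) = (n + 3)*(n + 4)*(n - 4)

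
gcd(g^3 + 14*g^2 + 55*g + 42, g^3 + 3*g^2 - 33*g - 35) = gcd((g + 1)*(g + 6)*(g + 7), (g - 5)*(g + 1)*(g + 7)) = g^2 + 8*g + 7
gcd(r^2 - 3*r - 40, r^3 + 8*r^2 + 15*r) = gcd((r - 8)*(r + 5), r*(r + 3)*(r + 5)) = r + 5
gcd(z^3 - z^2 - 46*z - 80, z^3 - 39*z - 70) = z^2 + 7*z + 10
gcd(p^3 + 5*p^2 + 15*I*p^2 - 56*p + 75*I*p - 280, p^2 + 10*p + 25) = p + 5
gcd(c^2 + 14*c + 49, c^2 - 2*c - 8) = 1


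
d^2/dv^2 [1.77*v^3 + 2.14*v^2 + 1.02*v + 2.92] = 10.62*v + 4.28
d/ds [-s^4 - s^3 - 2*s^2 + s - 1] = -4*s^3 - 3*s^2 - 4*s + 1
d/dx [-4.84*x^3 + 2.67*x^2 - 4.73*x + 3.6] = -14.52*x^2 + 5.34*x - 4.73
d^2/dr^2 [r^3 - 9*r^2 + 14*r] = 6*r - 18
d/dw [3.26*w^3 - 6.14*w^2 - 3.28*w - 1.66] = 9.78*w^2 - 12.28*w - 3.28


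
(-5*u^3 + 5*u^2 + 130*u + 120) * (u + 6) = -5*u^4 - 25*u^3 + 160*u^2 + 900*u + 720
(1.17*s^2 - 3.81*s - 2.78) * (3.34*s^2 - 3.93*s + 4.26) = 3.9078*s^4 - 17.3235*s^3 + 10.6723*s^2 - 5.3052*s - 11.8428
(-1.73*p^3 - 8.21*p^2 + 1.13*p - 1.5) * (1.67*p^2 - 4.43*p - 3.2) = -2.8891*p^5 - 6.0468*p^4 + 43.7934*p^3 + 18.7611*p^2 + 3.029*p + 4.8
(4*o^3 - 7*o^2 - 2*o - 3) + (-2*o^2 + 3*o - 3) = 4*o^3 - 9*o^2 + o - 6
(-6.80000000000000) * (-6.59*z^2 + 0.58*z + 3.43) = 44.812*z^2 - 3.944*z - 23.324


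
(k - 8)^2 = k^2 - 16*k + 64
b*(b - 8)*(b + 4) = b^3 - 4*b^2 - 32*b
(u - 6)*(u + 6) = u^2 - 36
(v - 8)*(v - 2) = v^2 - 10*v + 16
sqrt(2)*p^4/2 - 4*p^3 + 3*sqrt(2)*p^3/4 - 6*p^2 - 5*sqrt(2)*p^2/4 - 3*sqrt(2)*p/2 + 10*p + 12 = (p - 3/2)*(p + 1)*(p - 4*sqrt(2))*(sqrt(2)*p/2 + sqrt(2))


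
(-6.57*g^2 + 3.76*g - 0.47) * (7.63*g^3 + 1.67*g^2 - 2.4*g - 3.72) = -50.1291*g^5 + 17.7169*g^4 + 18.4611*g^3 + 14.6315*g^2 - 12.8592*g + 1.7484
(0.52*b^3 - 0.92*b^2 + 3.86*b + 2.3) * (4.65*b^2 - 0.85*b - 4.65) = 2.418*b^5 - 4.72*b^4 + 16.313*b^3 + 11.692*b^2 - 19.904*b - 10.695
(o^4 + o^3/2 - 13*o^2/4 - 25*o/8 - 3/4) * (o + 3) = o^5 + 7*o^4/2 - 7*o^3/4 - 103*o^2/8 - 81*o/8 - 9/4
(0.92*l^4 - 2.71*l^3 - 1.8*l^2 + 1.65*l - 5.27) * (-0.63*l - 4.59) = -0.5796*l^5 - 2.5155*l^4 + 13.5729*l^3 + 7.2225*l^2 - 4.2534*l + 24.1893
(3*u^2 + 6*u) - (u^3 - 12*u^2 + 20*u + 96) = -u^3 + 15*u^2 - 14*u - 96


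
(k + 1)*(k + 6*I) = k^2 + k + 6*I*k + 6*I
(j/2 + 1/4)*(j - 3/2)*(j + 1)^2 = j^4/2 + j^3/2 - 7*j^2/8 - 5*j/4 - 3/8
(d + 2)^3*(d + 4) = d^4 + 10*d^3 + 36*d^2 + 56*d + 32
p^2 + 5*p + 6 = (p + 2)*(p + 3)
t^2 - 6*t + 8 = (t - 4)*(t - 2)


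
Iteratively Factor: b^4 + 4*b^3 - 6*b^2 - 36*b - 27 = (b + 3)*(b^3 + b^2 - 9*b - 9) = (b - 3)*(b + 3)*(b^2 + 4*b + 3) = (b - 3)*(b + 3)^2*(b + 1)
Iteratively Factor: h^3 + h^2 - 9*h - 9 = (h - 3)*(h^2 + 4*h + 3) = (h - 3)*(h + 3)*(h + 1)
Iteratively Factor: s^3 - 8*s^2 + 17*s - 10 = (s - 2)*(s^2 - 6*s + 5) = (s - 2)*(s - 1)*(s - 5)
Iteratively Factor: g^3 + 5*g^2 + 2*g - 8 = (g + 2)*(g^2 + 3*g - 4) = (g + 2)*(g + 4)*(g - 1)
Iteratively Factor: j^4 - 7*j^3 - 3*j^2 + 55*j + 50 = (j - 5)*(j^3 - 2*j^2 - 13*j - 10) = (j - 5)*(j + 2)*(j^2 - 4*j - 5) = (j - 5)^2*(j + 2)*(j + 1)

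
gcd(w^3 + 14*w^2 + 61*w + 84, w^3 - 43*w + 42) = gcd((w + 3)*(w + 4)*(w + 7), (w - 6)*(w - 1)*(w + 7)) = w + 7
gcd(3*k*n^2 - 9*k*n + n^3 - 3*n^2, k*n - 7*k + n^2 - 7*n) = 1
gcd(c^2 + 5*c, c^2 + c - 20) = c + 5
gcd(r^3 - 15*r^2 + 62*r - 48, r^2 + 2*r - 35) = 1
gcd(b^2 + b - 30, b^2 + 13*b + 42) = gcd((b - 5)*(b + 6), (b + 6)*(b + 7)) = b + 6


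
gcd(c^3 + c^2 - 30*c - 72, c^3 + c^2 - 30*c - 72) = c^3 + c^2 - 30*c - 72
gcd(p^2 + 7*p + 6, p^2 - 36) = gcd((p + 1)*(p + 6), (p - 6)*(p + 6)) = p + 6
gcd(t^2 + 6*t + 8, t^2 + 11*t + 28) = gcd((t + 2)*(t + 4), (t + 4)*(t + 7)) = t + 4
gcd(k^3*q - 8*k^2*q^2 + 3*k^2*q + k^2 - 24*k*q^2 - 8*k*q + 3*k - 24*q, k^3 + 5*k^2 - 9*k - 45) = k + 3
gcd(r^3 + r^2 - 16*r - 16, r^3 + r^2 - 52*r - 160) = r + 4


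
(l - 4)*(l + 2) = l^2 - 2*l - 8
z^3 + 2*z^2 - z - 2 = (z - 1)*(z + 1)*(z + 2)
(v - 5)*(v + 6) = v^2 + v - 30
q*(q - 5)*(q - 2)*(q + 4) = q^4 - 3*q^3 - 18*q^2 + 40*q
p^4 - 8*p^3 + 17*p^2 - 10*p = p*(p - 5)*(p - 2)*(p - 1)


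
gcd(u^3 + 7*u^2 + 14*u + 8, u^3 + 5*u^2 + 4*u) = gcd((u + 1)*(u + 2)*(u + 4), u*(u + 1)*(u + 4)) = u^2 + 5*u + 4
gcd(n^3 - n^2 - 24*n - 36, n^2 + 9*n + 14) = n + 2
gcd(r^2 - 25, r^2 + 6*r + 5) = r + 5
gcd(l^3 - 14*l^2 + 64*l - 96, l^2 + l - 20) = l - 4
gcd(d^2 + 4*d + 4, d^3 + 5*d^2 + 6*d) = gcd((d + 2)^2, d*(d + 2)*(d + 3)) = d + 2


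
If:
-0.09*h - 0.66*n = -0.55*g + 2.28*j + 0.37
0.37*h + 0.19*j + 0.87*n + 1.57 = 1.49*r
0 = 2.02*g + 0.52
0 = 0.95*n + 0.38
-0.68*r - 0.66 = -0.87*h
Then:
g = -0.26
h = 1.71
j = -0.18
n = -0.40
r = 1.22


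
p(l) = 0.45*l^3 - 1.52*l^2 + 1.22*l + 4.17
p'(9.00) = 83.21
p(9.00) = 220.08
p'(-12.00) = 232.10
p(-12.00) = -1006.95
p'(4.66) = 16.37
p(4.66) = 22.39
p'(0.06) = 1.04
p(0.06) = 4.24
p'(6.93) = 44.99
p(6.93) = 89.39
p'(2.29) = 1.34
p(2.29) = 4.40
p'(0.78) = -0.33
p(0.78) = 4.41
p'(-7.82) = 107.55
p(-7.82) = -313.52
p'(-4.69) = 45.17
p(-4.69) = -81.41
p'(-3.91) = 33.75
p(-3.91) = -50.74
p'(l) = 1.35*l^2 - 3.04*l + 1.22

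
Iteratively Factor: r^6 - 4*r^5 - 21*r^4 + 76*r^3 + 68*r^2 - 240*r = (r - 2)*(r^5 - 2*r^4 - 25*r^3 + 26*r^2 + 120*r) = (r - 3)*(r - 2)*(r^4 + r^3 - 22*r^2 - 40*r) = (r - 3)*(r - 2)*(r + 2)*(r^3 - r^2 - 20*r) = r*(r - 3)*(r - 2)*(r + 2)*(r^2 - r - 20) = r*(r - 3)*(r - 2)*(r + 2)*(r + 4)*(r - 5)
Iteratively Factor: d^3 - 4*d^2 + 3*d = (d - 1)*(d^2 - 3*d) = d*(d - 1)*(d - 3)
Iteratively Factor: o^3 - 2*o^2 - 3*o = (o)*(o^2 - 2*o - 3) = o*(o + 1)*(o - 3)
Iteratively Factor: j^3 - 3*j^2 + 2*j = (j - 1)*(j^2 - 2*j) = (j - 2)*(j - 1)*(j)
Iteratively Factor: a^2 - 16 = (a - 4)*(a + 4)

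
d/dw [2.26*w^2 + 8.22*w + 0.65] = 4.52*w + 8.22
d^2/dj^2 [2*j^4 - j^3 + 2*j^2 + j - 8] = 24*j^2 - 6*j + 4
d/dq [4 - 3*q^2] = -6*q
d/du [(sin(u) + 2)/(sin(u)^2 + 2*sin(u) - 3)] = (-4*sin(u) + cos(u)^2 - 8)*cos(u)/(sin(u)^2 + 2*sin(u) - 3)^2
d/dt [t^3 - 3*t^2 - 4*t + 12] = 3*t^2 - 6*t - 4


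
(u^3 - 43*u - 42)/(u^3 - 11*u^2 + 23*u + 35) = (u + 6)/(u - 5)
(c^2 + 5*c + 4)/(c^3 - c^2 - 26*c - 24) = 1/(c - 6)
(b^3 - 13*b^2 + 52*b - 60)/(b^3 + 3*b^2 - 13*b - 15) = (b^3 - 13*b^2 + 52*b - 60)/(b^3 + 3*b^2 - 13*b - 15)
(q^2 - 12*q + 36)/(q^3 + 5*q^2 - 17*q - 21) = (q^2 - 12*q + 36)/(q^3 + 5*q^2 - 17*q - 21)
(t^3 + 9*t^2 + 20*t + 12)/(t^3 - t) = (t^2 + 8*t + 12)/(t*(t - 1))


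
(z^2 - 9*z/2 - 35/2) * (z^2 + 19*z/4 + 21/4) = z^4 + z^3/4 - 269*z^2/8 - 427*z/4 - 735/8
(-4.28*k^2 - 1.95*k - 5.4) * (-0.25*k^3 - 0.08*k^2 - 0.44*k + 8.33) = 1.07*k^5 + 0.8299*k^4 + 3.3892*k^3 - 34.3624*k^2 - 13.8675*k - 44.982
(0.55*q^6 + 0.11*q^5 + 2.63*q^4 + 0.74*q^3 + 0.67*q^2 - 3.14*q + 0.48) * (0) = 0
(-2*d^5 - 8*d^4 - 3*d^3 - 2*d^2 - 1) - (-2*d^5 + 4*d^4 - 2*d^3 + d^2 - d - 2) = -12*d^4 - d^3 - 3*d^2 + d + 1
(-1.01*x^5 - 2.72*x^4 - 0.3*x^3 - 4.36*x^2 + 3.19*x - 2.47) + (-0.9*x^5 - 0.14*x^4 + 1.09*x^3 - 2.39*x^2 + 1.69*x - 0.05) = -1.91*x^5 - 2.86*x^4 + 0.79*x^3 - 6.75*x^2 + 4.88*x - 2.52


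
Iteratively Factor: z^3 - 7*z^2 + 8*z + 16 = (z - 4)*(z^2 - 3*z - 4) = (z - 4)^2*(z + 1)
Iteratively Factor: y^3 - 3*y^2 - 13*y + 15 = (y - 1)*(y^2 - 2*y - 15) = (y - 1)*(y + 3)*(y - 5)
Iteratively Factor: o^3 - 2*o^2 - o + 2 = (o - 2)*(o^2 - 1) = (o - 2)*(o - 1)*(o + 1)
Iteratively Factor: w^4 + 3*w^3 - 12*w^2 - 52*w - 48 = (w + 3)*(w^3 - 12*w - 16) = (w - 4)*(w + 3)*(w^2 + 4*w + 4) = (w - 4)*(w + 2)*(w + 3)*(w + 2)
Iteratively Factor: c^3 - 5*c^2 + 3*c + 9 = (c + 1)*(c^2 - 6*c + 9) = (c - 3)*(c + 1)*(c - 3)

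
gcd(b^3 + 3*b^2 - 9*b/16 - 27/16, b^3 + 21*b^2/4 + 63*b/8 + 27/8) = b^2 + 15*b/4 + 9/4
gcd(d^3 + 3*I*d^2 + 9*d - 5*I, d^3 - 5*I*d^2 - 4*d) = d - I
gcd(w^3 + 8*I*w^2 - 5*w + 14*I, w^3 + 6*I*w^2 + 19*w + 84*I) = w + 7*I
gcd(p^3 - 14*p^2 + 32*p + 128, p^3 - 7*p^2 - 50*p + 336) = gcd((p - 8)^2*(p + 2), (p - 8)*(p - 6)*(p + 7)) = p - 8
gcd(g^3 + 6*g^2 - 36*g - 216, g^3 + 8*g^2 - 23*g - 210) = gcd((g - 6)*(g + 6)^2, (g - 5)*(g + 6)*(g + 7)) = g + 6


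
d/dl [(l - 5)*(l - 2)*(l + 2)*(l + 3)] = 4*l^3 - 6*l^2 - 38*l + 8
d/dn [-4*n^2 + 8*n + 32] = 8 - 8*n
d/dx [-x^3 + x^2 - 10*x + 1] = -3*x^2 + 2*x - 10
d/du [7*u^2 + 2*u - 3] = 14*u + 2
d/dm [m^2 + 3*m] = 2*m + 3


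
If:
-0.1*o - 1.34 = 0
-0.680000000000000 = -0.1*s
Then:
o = -13.40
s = 6.80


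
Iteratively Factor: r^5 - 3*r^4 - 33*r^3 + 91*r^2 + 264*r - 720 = (r + 4)*(r^4 - 7*r^3 - 5*r^2 + 111*r - 180) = (r + 4)^2*(r^3 - 11*r^2 + 39*r - 45) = (r - 3)*(r + 4)^2*(r^2 - 8*r + 15) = (r - 5)*(r - 3)*(r + 4)^2*(r - 3)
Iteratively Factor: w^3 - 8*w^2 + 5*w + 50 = (w + 2)*(w^2 - 10*w + 25) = (w - 5)*(w + 2)*(w - 5)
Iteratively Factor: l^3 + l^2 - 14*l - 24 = (l - 4)*(l^2 + 5*l + 6) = (l - 4)*(l + 3)*(l + 2)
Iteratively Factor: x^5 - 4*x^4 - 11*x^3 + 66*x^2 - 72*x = (x)*(x^4 - 4*x^3 - 11*x^2 + 66*x - 72) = x*(x - 3)*(x^3 - x^2 - 14*x + 24) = x*(x - 3)*(x - 2)*(x^2 + x - 12) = x*(x - 3)^2*(x - 2)*(x + 4)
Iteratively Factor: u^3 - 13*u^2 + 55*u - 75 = (u - 5)*(u^2 - 8*u + 15) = (u - 5)*(u - 3)*(u - 5)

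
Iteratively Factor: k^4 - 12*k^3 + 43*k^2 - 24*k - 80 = (k - 4)*(k^3 - 8*k^2 + 11*k + 20) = (k - 4)^2*(k^2 - 4*k - 5) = (k - 5)*(k - 4)^2*(k + 1)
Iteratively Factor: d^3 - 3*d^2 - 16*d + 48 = (d - 4)*(d^2 + d - 12) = (d - 4)*(d - 3)*(d + 4)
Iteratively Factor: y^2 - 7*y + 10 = (y - 2)*(y - 5)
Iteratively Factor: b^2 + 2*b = (b)*(b + 2)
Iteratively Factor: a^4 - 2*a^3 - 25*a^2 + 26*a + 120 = (a - 3)*(a^3 + a^2 - 22*a - 40) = (a - 3)*(a + 2)*(a^2 - a - 20) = (a - 3)*(a + 2)*(a + 4)*(a - 5)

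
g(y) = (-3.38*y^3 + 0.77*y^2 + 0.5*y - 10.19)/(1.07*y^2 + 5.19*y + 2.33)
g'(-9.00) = 0.02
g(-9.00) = 59.39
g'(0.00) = 9.96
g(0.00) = -4.37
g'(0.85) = 0.67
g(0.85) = -1.50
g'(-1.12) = 9.58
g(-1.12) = 2.35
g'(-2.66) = 21.19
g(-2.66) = -14.74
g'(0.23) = 4.55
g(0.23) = -2.81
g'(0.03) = 8.86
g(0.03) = -4.09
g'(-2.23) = 12.79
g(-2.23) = -7.65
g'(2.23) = -1.27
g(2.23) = -2.22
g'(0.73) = 1.05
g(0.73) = -1.60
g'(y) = (-2.14*y - 5.19)*(-3.38*y^3 + 0.77*y^2 + 0.5*y - 10.19)/(1.07*y^2 + 5.19*y + 2.33)^2 + (-10.14*y^2 + 1.54*y + 0.5)/(1.07*y^2 + 5.19*y + 2.33) = (-3.6166*y^4 - 35.0844*y^3 - 20.1649*y^2 + 25.3948*y + 54.0511)/(1.1449*y^4 + 11.1066*y^3 + 31.9223*y^2 + 24.1854*y + 5.4289)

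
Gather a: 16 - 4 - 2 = 10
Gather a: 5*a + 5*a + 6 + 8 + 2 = 10*a + 16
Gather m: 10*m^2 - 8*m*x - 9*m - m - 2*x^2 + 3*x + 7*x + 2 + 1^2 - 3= 10*m^2 + m*(-8*x - 10) - 2*x^2 + 10*x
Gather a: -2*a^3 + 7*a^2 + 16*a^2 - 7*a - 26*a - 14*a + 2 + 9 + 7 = -2*a^3 + 23*a^2 - 47*a + 18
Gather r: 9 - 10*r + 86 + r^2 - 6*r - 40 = r^2 - 16*r + 55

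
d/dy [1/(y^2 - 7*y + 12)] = (7 - 2*y)/(y^2 - 7*y + 12)^2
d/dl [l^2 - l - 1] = 2*l - 1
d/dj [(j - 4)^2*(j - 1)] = 3*(j - 4)*(j - 2)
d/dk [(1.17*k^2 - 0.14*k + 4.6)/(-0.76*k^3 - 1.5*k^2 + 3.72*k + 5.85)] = (0.8892*k^4 - 0.2128*k^3 + 14.6304*k^2 + 27.489*k - 17.931)/(0.5776*k^6 + 2.28*k^5 - 3.4044*k^4 - 20.052*k^3 - 3.7116*k^2 + 43.524*k + 34.2225)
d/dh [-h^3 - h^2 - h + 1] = -3*h^2 - 2*h - 1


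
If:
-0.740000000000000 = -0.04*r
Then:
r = 18.50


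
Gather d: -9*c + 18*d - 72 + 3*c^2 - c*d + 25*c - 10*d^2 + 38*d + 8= 3*c^2 + 16*c - 10*d^2 + d*(56 - c) - 64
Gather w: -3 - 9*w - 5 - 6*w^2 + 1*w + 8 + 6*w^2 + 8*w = 0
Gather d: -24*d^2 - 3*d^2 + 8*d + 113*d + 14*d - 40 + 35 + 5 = -27*d^2 + 135*d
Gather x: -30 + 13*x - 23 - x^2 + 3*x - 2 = -x^2 + 16*x - 55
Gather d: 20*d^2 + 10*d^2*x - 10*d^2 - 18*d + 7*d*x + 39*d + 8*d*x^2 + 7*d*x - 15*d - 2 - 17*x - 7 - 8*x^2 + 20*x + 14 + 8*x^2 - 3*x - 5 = d^2*(10*x + 10) + d*(8*x^2 + 14*x + 6)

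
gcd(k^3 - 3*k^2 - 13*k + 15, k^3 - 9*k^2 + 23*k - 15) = k^2 - 6*k + 5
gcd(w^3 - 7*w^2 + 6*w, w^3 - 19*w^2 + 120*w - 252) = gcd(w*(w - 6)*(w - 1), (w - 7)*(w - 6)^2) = w - 6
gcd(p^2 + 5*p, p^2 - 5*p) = p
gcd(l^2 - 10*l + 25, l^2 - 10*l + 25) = l^2 - 10*l + 25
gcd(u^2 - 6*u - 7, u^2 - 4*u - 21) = u - 7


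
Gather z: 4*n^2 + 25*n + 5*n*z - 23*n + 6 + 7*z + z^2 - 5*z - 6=4*n^2 + 2*n + z^2 + z*(5*n + 2)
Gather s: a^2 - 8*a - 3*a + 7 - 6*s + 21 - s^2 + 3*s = a^2 - 11*a - s^2 - 3*s + 28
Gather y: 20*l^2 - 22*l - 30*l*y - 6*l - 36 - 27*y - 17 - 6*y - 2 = 20*l^2 - 28*l + y*(-30*l - 33) - 55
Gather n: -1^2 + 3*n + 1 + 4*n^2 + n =4*n^2 + 4*n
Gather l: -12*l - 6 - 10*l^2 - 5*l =-10*l^2 - 17*l - 6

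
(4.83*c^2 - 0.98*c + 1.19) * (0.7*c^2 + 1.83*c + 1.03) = 3.381*c^4 + 8.1529*c^3 + 4.0145*c^2 + 1.1683*c + 1.2257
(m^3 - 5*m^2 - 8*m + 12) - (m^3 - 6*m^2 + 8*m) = m^2 - 16*m + 12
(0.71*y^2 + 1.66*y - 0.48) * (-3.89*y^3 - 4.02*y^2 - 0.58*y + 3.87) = -2.7619*y^5 - 9.3116*y^4 - 5.2178*y^3 + 3.7145*y^2 + 6.7026*y - 1.8576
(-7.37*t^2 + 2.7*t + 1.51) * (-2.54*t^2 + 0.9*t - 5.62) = 18.7198*t^4 - 13.491*t^3 + 40.014*t^2 - 13.815*t - 8.4862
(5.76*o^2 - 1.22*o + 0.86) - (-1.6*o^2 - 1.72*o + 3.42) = 7.36*o^2 + 0.5*o - 2.56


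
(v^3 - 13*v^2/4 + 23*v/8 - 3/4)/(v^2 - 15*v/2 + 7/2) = (4*v^2 - 11*v + 6)/(4*(v - 7))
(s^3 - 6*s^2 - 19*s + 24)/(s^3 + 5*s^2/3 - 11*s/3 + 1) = 3*(s - 8)/(3*s - 1)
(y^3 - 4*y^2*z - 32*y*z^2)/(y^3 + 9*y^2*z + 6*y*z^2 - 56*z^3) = y*(y - 8*z)/(y^2 + 5*y*z - 14*z^2)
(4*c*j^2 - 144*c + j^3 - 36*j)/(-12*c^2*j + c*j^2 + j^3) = (36 - j^2)/(j*(3*c - j))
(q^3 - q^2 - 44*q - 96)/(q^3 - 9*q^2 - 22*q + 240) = (q^2 + 7*q + 12)/(q^2 - q - 30)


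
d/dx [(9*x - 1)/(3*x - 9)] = -26/(3*(x - 3)^2)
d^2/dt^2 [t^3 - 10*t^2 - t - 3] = 6*t - 20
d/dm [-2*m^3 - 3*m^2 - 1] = 6*m*(-m - 1)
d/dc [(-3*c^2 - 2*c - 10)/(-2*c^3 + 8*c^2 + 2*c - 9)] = 2*(-3*c^4 - 4*c^3 - 25*c^2 + 107*c + 19)/(4*c^6 - 32*c^5 + 56*c^4 + 68*c^3 - 140*c^2 - 36*c + 81)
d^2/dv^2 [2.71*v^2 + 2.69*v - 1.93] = 5.42000000000000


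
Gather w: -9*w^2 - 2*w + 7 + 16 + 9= -9*w^2 - 2*w + 32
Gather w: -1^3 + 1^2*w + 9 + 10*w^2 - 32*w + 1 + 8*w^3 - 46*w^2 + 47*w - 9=8*w^3 - 36*w^2 + 16*w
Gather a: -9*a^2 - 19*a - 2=-9*a^2 - 19*a - 2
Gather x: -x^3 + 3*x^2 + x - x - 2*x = -x^3 + 3*x^2 - 2*x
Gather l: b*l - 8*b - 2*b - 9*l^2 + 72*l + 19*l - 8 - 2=-10*b - 9*l^2 + l*(b + 91) - 10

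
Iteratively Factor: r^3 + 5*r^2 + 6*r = (r + 2)*(r^2 + 3*r) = (r + 2)*(r + 3)*(r)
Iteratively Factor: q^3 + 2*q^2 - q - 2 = (q - 1)*(q^2 + 3*q + 2) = (q - 1)*(q + 2)*(q + 1)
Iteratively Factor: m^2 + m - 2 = (m + 2)*(m - 1)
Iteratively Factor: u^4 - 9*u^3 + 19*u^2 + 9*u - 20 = (u - 1)*(u^3 - 8*u^2 + 11*u + 20) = (u - 5)*(u - 1)*(u^2 - 3*u - 4) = (u - 5)*(u - 1)*(u + 1)*(u - 4)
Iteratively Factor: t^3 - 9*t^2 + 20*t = (t - 5)*(t^2 - 4*t) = (t - 5)*(t - 4)*(t)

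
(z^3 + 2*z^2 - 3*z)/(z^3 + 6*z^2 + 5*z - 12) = z/(z + 4)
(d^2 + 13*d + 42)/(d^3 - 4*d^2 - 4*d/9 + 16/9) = 9*(d^2 + 13*d + 42)/(9*d^3 - 36*d^2 - 4*d + 16)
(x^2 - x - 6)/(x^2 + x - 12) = (x + 2)/(x + 4)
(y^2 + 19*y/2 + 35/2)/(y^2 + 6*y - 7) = (y + 5/2)/(y - 1)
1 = 1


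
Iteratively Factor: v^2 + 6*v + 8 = (v + 4)*(v + 2)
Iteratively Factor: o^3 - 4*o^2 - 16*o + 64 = (o - 4)*(o^2 - 16) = (o - 4)*(o + 4)*(o - 4)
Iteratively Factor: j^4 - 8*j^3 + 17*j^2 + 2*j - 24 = (j - 3)*(j^3 - 5*j^2 + 2*j + 8) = (j - 3)*(j + 1)*(j^2 - 6*j + 8) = (j - 4)*(j - 3)*(j + 1)*(j - 2)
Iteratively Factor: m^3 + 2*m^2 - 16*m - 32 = (m - 4)*(m^2 + 6*m + 8) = (m - 4)*(m + 4)*(m + 2)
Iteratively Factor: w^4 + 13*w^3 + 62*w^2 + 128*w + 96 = (w + 3)*(w^3 + 10*w^2 + 32*w + 32) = (w + 3)*(w + 4)*(w^2 + 6*w + 8) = (w + 3)*(w + 4)^2*(w + 2)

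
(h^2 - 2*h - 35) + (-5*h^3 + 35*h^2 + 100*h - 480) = -5*h^3 + 36*h^2 + 98*h - 515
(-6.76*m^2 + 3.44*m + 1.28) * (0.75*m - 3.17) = -5.07*m^3 + 24.0092*m^2 - 9.9448*m - 4.0576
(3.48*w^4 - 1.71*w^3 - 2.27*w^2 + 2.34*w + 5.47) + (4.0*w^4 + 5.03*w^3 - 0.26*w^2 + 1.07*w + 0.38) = 7.48*w^4 + 3.32*w^3 - 2.53*w^2 + 3.41*w + 5.85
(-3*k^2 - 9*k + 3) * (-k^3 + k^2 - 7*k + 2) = 3*k^5 + 6*k^4 + 9*k^3 + 60*k^2 - 39*k + 6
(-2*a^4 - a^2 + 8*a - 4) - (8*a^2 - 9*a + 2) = -2*a^4 - 9*a^2 + 17*a - 6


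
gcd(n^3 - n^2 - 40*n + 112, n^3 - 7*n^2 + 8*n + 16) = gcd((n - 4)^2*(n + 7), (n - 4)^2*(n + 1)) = n^2 - 8*n + 16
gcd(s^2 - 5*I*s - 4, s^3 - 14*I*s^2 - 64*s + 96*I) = s - 4*I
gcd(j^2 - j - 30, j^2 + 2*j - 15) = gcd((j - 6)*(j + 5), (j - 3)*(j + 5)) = j + 5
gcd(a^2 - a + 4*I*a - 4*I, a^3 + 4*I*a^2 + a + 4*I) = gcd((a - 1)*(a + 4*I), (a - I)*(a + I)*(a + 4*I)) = a + 4*I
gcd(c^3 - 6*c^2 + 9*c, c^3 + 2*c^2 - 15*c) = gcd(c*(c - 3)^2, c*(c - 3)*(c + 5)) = c^2 - 3*c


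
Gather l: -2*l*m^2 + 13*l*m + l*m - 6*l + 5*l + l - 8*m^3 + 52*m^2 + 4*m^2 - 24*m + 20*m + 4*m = l*(-2*m^2 + 14*m) - 8*m^3 + 56*m^2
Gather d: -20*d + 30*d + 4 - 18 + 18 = 10*d + 4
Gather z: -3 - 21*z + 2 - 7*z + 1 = -28*z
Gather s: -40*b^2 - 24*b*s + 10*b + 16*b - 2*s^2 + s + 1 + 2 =-40*b^2 + 26*b - 2*s^2 + s*(1 - 24*b) + 3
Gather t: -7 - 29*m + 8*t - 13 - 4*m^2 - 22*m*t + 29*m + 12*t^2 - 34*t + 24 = -4*m^2 + 12*t^2 + t*(-22*m - 26) + 4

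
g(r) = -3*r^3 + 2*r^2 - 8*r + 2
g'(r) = -9*r^2 + 4*r - 8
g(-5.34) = 558.57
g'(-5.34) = -286.00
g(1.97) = -28.93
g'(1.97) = -35.05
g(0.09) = 1.29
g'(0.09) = -7.71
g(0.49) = -1.79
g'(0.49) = -8.20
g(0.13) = 0.99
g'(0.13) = -7.63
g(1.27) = -11.08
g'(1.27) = -17.44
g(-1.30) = 22.37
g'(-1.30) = -28.41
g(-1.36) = 24.13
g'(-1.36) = -30.09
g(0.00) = 2.00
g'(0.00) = -8.00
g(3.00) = -85.00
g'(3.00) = -77.00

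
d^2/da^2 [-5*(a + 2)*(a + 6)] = -10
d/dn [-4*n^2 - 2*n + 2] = -8*n - 2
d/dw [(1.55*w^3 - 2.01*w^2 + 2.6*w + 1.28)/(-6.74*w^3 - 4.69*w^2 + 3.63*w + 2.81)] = (-7.105427357601e-15*w^5 - 20.8169*w^4 + 46.301*w^3 + 43.8458*w^2 + 0.710200000000002*w + 2.6596)/(45.4276*w^6 + 63.2212*w^5 - 26.9363*w^4 - 71.9282*w^3 - 13.1809*w^2 + 20.4006*w + 7.8961)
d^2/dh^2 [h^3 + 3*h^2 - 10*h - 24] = 6*h + 6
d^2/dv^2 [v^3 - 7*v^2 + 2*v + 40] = 6*v - 14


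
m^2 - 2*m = m*(m - 2)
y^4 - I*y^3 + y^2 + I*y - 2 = (y - 1)*(y - 2*I)*(-I*y + 1)*(I*y + I)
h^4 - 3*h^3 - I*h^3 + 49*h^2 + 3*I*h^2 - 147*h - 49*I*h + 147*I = (h - 3)*(h - 7*I)*(h - I)*(h + 7*I)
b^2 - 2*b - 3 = (b - 3)*(b + 1)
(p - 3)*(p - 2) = p^2 - 5*p + 6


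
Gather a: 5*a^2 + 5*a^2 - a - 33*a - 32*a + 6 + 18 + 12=10*a^2 - 66*a + 36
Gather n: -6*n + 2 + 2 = 4 - 6*n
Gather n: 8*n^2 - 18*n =8*n^2 - 18*n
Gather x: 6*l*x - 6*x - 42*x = x*(6*l - 48)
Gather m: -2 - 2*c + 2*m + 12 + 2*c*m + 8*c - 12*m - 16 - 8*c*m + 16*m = 6*c + m*(6 - 6*c) - 6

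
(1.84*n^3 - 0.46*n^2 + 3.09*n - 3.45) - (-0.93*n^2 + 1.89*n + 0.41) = 1.84*n^3 + 0.47*n^2 + 1.2*n - 3.86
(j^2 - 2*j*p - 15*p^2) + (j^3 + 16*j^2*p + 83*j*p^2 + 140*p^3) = j^3 + 16*j^2*p + j^2 + 83*j*p^2 - 2*j*p + 140*p^3 - 15*p^2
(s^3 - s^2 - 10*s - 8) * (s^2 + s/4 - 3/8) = s^5 - 3*s^4/4 - 85*s^3/8 - 81*s^2/8 + 7*s/4 + 3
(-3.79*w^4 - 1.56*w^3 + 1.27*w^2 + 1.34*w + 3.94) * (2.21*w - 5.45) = -8.3759*w^5 + 17.2079*w^4 + 11.3087*w^3 - 3.9601*w^2 + 1.4044*w - 21.473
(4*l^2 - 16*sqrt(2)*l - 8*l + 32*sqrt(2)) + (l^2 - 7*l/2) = 5*l^2 - 16*sqrt(2)*l - 23*l/2 + 32*sqrt(2)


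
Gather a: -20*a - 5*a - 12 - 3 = -25*a - 15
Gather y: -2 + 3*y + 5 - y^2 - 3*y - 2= 1 - y^2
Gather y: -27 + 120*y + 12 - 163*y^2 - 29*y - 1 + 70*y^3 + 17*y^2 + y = 70*y^3 - 146*y^2 + 92*y - 16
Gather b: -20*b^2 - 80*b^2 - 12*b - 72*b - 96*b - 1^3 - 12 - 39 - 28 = -100*b^2 - 180*b - 80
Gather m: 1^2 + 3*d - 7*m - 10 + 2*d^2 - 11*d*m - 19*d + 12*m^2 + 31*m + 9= 2*d^2 - 16*d + 12*m^2 + m*(24 - 11*d)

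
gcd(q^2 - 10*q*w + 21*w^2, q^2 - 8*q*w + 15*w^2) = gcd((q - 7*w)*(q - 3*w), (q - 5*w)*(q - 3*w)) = q - 3*w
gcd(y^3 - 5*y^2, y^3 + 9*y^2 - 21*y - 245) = y - 5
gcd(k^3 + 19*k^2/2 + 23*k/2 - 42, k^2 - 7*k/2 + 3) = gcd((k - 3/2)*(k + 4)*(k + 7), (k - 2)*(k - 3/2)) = k - 3/2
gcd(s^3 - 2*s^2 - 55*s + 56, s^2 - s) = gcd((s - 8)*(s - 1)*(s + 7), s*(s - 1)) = s - 1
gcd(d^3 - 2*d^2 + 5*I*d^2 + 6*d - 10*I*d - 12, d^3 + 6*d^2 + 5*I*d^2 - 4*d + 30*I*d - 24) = 1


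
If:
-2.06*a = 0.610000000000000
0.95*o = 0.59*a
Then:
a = -0.30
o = -0.18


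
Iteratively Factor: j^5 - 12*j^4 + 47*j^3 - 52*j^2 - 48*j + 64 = (j - 4)*(j^4 - 8*j^3 + 15*j^2 + 8*j - 16) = (j - 4)*(j + 1)*(j^3 - 9*j^2 + 24*j - 16) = (j - 4)*(j - 1)*(j + 1)*(j^2 - 8*j + 16) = (j - 4)^2*(j - 1)*(j + 1)*(j - 4)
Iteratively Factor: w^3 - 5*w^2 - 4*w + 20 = (w - 2)*(w^2 - 3*w - 10) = (w - 2)*(w + 2)*(w - 5)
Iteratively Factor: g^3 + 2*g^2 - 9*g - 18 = (g - 3)*(g^2 + 5*g + 6) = (g - 3)*(g + 2)*(g + 3)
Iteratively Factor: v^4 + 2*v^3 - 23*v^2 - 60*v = (v)*(v^3 + 2*v^2 - 23*v - 60) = v*(v + 3)*(v^2 - v - 20) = v*(v + 3)*(v + 4)*(v - 5)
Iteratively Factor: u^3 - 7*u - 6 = (u + 1)*(u^2 - u - 6) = (u - 3)*(u + 1)*(u + 2)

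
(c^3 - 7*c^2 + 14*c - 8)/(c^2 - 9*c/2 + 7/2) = 2*(c^2 - 6*c + 8)/(2*c - 7)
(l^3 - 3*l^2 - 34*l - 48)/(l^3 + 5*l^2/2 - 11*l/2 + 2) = 2*(l^3 - 3*l^2 - 34*l - 48)/(2*l^3 + 5*l^2 - 11*l + 4)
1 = 1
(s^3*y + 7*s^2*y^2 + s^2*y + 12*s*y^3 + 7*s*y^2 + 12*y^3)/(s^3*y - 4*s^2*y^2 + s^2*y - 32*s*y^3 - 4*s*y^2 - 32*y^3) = (-s - 3*y)/(-s + 8*y)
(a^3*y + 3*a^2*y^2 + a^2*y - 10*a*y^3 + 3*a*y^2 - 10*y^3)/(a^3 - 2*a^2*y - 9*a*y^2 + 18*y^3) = y*(-a^2 - 5*a*y - a - 5*y)/(-a^2 + 9*y^2)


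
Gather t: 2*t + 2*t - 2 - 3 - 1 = 4*t - 6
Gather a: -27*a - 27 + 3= -27*a - 24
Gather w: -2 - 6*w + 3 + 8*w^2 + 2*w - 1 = 8*w^2 - 4*w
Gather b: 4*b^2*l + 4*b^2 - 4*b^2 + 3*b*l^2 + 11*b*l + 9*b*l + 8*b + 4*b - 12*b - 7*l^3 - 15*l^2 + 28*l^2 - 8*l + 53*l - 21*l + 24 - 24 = 4*b^2*l + b*(3*l^2 + 20*l) - 7*l^3 + 13*l^2 + 24*l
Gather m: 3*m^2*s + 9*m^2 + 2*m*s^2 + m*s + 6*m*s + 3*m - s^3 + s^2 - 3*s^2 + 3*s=m^2*(3*s + 9) + m*(2*s^2 + 7*s + 3) - s^3 - 2*s^2 + 3*s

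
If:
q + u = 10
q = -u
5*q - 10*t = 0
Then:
No Solution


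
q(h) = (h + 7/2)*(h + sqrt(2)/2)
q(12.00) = 196.96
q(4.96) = 47.94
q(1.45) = 10.68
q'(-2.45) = -0.69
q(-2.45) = -1.83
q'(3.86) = 11.93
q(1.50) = 11.04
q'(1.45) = 7.11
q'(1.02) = 6.25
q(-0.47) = 0.72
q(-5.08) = 6.91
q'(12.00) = 28.21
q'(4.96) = 14.13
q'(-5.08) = -5.95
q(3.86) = 33.61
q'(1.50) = 7.21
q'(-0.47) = 3.27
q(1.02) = 7.81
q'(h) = 2*h + sqrt(2)/2 + 7/2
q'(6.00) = 16.21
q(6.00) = 63.72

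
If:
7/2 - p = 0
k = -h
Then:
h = -k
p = 7/2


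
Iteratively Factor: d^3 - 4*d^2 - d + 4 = (d + 1)*(d^2 - 5*d + 4) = (d - 1)*(d + 1)*(d - 4)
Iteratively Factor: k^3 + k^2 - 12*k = (k + 4)*(k^2 - 3*k) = k*(k + 4)*(k - 3)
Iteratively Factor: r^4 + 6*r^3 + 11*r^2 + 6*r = (r + 2)*(r^3 + 4*r^2 + 3*r) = (r + 2)*(r + 3)*(r^2 + r) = r*(r + 2)*(r + 3)*(r + 1)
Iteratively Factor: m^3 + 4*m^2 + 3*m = (m)*(m^2 + 4*m + 3) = m*(m + 1)*(m + 3)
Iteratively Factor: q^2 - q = (q)*(q - 1)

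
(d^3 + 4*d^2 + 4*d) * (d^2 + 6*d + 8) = d^5 + 10*d^4 + 36*d^3 + 56*d^2 + 32*d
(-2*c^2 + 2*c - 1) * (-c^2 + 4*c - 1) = 2*c^4 - 10*c^3 + 11*c^2 - 6*c + 1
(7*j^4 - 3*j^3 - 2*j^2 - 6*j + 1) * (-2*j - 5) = -14*j^5 - 29*j^4 + 19*j^3 + 22*j^2 + 28*j - 5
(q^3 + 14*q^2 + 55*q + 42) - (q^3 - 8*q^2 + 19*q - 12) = 22*q^2 + 36*q + 54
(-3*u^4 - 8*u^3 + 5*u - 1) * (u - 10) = -3*u^5 + 22*u^4 + 80*u^3 + 5*u^2 - 51*u + 10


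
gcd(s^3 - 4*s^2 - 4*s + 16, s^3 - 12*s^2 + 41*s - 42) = s - 2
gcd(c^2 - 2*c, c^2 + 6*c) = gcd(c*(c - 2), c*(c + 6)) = c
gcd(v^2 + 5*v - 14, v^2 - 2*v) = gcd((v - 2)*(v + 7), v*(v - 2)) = v - 2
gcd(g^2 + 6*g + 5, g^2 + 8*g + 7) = g + 1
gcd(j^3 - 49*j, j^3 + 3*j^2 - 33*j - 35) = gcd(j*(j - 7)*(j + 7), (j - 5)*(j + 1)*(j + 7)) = j + 7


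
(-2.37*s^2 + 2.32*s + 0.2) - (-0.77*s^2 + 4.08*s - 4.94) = -1.6*s^2 - 1.76*s + 5.14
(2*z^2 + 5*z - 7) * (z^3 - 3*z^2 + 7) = 2*z^5 - z^4 - 22*z^3 + 35*z^2 + 35*z - 49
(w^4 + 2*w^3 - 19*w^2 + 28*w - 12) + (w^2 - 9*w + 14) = w^4 + 2*w^3 - 18*w^2 + 19*w + 2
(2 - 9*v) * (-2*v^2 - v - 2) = 18*v^3 + 5*v^2 + 16*v - 4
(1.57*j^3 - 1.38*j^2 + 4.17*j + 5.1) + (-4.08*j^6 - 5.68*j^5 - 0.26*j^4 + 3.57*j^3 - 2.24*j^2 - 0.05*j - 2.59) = -4.08*j^6 - 5.68*j^5 - 0.26*j^4 + 5.14*j^3 - 3.62*j^2 + 4.12*j + 2.51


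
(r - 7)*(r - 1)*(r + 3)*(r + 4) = r^4 - r^3 - 37*r^2 - 47*r + 84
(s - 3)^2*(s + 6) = s^3 - 27*s + 54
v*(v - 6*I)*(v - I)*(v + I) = v^4 - 6*I*v^3 + v^2 - 6*I*v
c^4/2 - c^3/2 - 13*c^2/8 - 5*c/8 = c*(c/2 + 1/2)*(c - 5/2)*(c + 1/2)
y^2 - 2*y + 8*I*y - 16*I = (y - 2)*(y + 8*I)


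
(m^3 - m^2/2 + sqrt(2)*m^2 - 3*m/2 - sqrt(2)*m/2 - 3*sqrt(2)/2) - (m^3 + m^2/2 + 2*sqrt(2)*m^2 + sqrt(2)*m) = -sqrt(2)*m^2 - m^2 - 3*sqrt(2)*m/2 - 3*m/2 - 3*sqrt(2)/2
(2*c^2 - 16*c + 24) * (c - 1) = 2*c^3 - 18*c^2 + 40*c - 24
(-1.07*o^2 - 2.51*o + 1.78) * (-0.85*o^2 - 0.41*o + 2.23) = 0.9095*o^4 + 2.5722*o^3 - 2.87*o^2 - 6.3271*o + 3.9694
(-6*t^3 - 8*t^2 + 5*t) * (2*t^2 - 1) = -12*t^5 - 16*t^4 + 16*t^3 + 8*t^2 - 5*t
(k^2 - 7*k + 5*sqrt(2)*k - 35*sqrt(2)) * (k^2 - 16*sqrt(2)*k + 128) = k^4 - 11*sqrt(2)*k^3 - 7*k^3 - 32*k^2 + 77*sqrt(2)*k^2 + 224*k + 640*sqrt(2)*k - 4480*sqrt(2)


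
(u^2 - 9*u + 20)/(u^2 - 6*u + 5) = (u - 4)/(u - 1)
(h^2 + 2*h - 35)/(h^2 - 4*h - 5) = (h + 7)/(h + 1)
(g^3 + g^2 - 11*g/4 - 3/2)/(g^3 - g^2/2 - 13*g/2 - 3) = (g - 3/2)/(g - 3)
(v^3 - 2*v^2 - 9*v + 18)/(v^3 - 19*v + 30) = (v + 3)/(v + 5)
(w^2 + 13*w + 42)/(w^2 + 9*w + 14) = (w + 6)/(w + 2)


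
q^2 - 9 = (q - 3)*(q + 3)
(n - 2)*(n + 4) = n^2 + 2*n - 8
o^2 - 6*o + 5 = (o - 5)*(o - 1)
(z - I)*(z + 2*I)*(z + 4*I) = z^3 + 5*I*z^2 - 2*z + 8*I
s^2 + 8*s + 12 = (s + 2)*(s + 6)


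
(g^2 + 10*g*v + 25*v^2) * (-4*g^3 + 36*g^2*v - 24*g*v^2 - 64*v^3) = -4*g^5 - 4*g^4*v + 236*g^3*v^2 + 596*g^2*v^3 - 1240*g*v^4 - 1600*v^5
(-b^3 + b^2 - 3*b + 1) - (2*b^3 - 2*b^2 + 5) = -3*b^3 + 3*b^2 - 3*b - 4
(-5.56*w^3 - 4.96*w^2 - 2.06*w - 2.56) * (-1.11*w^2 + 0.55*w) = 6.1716*w^5 + 2.4476*w^4 - 0.4414*w^3 + 1.7086*w^2 - 1.408*w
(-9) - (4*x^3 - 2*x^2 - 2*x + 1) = -4*x^3 + 2*x^2 + 2*x - 10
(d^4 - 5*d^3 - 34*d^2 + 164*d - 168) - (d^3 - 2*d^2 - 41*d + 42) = d^4 - 6*d^3 - 32*d^2 + 205*d - 210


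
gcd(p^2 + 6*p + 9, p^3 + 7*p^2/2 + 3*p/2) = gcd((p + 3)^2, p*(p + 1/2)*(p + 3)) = p + 3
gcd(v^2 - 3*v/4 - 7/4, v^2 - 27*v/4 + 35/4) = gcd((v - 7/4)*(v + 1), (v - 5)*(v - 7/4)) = v - 7/4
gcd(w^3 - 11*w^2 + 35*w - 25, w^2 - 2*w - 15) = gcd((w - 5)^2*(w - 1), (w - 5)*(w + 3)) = w - 5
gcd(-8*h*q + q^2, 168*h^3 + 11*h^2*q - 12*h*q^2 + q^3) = -8*h + q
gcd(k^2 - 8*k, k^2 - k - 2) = 1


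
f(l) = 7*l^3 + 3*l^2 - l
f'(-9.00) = 1646.00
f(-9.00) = -4851.00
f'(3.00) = 206.00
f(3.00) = 213.00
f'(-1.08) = 17.01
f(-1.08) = -4.24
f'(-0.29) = -0.97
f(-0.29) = 0.37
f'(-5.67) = 640.11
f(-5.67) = -1173.87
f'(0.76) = 15.69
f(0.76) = 4.05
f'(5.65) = 703.27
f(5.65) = 1352.65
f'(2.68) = 165.91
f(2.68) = 153.61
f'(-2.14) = 82.33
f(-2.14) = -52.72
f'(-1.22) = 22.94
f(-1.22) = -7.03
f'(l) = 21*l^2 + 6*l - 1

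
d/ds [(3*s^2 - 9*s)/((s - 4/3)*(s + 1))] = 36*(2*s^2 - 2*s + 3)/(9*s^4 - 6*s^3 - 23*s^2 + 8*s + 16)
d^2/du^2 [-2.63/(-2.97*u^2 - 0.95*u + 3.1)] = (-46.397934*u^2 - 14.84109*u + 2.63*(5.94*u + 0.95)*(11.88*u + 1.9) + 48.42882)/(2.97*u^2 + 0.95*u - 3.1)^3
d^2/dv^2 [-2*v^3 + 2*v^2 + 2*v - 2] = 4 - 12*v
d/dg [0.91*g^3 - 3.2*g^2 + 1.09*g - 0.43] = 2.73*g^2 - 6.4*g + 1.09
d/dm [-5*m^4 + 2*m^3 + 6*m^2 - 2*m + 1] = -20*m^3 + 6*m^2 + 12*m - 2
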